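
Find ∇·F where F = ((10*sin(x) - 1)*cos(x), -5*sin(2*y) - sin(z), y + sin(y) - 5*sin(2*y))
-20*sin(x)**2 + sin(x) + 20*sin(y)**2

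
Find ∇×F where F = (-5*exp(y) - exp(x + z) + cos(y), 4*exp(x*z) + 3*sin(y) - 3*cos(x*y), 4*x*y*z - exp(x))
(4*x*(z - exp(x*z)), -4*y*z + exp(x) - exp(x + z), 3*y*sin(x*y) + 4*z*exp(x*z) + 5*exp(y) + sin(y))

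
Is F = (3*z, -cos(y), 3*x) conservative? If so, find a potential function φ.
Yes, F is conservative. φ = 3*x*z - sin(y)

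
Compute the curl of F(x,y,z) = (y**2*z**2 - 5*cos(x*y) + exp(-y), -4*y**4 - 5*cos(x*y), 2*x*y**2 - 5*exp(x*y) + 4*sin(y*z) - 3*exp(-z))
(4*x*y - 5*x*exp(x*y) + 4*z*cos(y*z), y*(2*y*z - 2*y + 5*exp(x*y)), -5*x*sin(x*y) - 2*y*z**2 + 5*y*sin(x*y) + exp(-y))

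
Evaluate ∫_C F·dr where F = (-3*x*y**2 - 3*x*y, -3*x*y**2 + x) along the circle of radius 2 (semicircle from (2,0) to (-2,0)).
-4*pi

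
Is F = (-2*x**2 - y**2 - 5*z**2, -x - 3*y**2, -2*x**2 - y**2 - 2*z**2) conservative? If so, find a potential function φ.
No, ∇×F = (-2*y, 4*x - 10*z, 2*y - 1) ≠ 0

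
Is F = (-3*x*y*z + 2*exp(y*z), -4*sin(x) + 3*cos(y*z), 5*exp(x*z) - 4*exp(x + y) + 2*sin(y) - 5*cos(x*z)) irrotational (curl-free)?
No, ∇×F = (3*y*sin(y*z) - 4*exp(x + y) + 2*cos(y), -3*x*y + 2*y*exp(y*z) - 5*z*exp(x*z) - 5*z*sin(x*z) + 4*exp(x + y), 3*x*z - 2*z*exp(y*z) - 4*cos(x))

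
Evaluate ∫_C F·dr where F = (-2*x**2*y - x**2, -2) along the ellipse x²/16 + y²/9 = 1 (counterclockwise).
96*pi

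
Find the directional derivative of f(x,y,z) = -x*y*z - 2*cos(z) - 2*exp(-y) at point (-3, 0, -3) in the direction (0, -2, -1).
2*sqrt(5)*(sin(3) + 7)/5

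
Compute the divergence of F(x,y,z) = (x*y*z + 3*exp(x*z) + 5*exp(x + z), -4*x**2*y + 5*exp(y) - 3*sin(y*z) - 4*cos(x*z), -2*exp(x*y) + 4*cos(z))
-4*x**2 + y*z + 3*z*exp(x*z) - 3*z*cos(y*z) + 5*exp(y) + 5*exp(x + z) - 4*sin(z)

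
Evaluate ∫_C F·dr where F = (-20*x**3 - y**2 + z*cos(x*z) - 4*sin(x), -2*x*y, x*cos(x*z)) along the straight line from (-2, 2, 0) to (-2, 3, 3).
10 - sin(6)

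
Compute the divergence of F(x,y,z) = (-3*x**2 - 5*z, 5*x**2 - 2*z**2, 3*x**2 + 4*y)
-6*x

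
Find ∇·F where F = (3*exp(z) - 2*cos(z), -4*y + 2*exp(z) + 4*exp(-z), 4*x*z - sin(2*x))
4*x - 4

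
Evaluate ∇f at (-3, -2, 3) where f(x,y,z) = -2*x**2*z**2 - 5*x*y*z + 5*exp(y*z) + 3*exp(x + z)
(141, 15*exp(-6) + 45, -135 - 10*exp(-6))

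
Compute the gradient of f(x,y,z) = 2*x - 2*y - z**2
(2, -2, -2*z)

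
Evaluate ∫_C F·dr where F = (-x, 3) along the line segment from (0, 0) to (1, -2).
-13/2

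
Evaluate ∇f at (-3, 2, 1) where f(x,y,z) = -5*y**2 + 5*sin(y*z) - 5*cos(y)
(0, -20 + 5*sqrt(2)*sin(pi/4 + 2), 10*cos(2))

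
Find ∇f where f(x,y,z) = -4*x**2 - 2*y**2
(-8*x, -4*y, 0)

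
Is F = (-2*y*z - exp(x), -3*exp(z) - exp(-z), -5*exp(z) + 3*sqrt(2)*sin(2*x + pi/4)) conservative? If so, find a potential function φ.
No, ∇×F = (3*exp(z) - exp(-z), -2*y - 6*sqrt(2)*cos(2*x + pi/4), 2*z) ≠ 0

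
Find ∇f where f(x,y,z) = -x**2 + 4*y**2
(-2*x, 8*y, 0)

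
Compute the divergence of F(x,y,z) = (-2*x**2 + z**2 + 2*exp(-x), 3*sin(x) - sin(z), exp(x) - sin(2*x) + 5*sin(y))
-4*x - 2*exp(-x)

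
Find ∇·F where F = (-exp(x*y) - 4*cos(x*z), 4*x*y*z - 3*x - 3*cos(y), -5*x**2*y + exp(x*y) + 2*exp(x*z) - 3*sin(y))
4*x*z + 2*x*exp(x*z) - y*exp(x*y) + 4*z*sin(x*z) + 3*sin(y)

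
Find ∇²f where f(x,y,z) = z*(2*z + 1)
4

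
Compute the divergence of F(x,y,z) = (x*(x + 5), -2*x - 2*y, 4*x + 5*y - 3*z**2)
2*x - 6*z + 3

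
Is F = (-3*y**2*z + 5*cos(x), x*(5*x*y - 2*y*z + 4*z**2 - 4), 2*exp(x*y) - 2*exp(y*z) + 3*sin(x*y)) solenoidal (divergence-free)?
No, ∇·F = x*(5*x - 2*z) - 2*y*exp(y*z) - 5*sin(x)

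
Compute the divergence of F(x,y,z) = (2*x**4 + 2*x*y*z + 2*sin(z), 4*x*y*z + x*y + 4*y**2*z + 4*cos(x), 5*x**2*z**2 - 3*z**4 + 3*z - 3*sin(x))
8*x**3 + 10*x**2*z + 4*x*z + x + 10*y*z - 12*z**3 + 3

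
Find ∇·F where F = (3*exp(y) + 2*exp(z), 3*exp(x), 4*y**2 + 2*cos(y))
0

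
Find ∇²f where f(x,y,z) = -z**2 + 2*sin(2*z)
-8*sin(2*z) - 2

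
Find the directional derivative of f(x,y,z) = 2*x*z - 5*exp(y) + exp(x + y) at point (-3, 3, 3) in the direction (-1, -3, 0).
sqrt(10)*(-2 + 3*exp(3))/2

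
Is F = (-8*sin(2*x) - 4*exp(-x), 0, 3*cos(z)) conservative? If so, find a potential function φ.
Yes, F is conservative. φ = 3*sin(z) + 4*cos(2*x) + 4*exp(-x)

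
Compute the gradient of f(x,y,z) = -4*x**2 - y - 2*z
(-8*x, -1, -2)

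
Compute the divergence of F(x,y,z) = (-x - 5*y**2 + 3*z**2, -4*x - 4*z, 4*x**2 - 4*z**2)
-8*z - 1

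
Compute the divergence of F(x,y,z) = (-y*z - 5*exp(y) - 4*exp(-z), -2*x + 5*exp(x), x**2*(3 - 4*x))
0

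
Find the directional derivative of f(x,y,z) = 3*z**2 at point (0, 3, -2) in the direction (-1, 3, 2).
-12*sqrt(14)/7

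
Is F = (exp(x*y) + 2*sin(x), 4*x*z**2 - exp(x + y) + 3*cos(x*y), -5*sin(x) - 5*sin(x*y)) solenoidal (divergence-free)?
No, ∇·F = -3*x*sin(x*y) + y*exp(x*y) - exp(x + y) + 2*cos(x)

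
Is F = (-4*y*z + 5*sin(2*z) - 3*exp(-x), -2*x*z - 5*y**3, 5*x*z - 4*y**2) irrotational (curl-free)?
No, ∇×F = (2*x - 8*y, -4*y - 5*z + 10*cos(2*z), 2*z)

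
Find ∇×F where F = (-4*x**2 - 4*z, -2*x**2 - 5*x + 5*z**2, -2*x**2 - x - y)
(-10*z - 1, 4*x - 3, -4*x - 5)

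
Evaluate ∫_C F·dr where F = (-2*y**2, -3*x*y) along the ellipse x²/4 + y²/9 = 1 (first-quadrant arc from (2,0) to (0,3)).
6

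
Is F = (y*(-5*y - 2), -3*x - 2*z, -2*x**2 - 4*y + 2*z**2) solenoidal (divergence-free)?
No, ∇·F = 4*z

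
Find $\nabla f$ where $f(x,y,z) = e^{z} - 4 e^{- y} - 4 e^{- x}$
(4*exp(-x), 4*exp(-y), exp(z))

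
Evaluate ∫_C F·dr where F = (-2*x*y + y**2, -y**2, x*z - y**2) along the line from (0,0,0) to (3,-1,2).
32/3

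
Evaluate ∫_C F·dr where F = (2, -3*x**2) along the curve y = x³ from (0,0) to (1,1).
1/5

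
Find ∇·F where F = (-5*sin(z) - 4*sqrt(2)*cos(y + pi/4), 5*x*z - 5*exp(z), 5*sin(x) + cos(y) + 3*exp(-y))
0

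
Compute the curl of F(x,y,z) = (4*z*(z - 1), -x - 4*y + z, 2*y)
(1, 8*z - 4, -1)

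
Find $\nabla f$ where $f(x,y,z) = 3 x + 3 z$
(3, 0, 3)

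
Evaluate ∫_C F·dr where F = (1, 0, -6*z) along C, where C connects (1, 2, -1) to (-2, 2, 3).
-27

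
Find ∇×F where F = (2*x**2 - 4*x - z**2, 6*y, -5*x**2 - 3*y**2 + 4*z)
(-6*y, 10*x - 2*z, 0)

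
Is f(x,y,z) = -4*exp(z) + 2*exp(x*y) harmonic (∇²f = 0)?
No, ∇²f = 2*x**2*exp(x*y) + 2*y**2*exp(x*y) - 4*exp(z)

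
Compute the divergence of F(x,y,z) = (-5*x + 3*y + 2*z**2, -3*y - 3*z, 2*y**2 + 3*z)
-5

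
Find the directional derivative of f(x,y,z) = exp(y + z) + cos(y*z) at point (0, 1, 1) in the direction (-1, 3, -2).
sqrt(14)*(-sin(1) + exp(2))/14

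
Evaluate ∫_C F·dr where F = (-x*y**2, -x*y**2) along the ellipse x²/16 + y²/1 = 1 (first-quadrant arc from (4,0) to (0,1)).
4 - pi/4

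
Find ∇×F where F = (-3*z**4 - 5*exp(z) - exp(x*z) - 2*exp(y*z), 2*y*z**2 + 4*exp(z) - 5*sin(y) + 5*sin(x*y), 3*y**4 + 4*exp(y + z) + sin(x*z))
(12*y**3 - 4*y*z - 4*exp(z) + 4*exp(y + z), -x*exp(x*z) - 2*y*exp(y*z) - 12*z**3 - z*cos(x*z) - 5*exp(z), 5*y*cos(x*y) + 2*z*exp(y*z))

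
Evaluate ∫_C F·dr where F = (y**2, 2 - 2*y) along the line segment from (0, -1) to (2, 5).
2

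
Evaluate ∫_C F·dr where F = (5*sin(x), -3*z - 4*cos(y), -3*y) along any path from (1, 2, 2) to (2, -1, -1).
-5*cos(2) + 5*cos(1) + 4*sin(1) + 4*sin(2) + 9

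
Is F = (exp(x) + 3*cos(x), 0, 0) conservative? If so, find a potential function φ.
Yes, F is conservative. φ = exp(x) + 3*sin(x)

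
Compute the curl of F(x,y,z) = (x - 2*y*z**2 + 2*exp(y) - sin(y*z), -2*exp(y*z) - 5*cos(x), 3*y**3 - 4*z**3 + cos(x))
(y*(9*y + 2*exp(y*z)), -4*y*z - y*cos(y*z) + sin(x), 2*z**2 + z*cos(y*z) - 2*exp(y) + 5*sin(x))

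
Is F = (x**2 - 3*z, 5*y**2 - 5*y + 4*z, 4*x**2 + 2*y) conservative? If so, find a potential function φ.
No, ∇×F = (-2, -8*x - 3, 0) ≠ 0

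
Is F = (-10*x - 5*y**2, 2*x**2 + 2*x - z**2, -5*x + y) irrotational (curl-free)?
No, ∇×F = (2*z + 1, 5, 4*x + 10*y + 2)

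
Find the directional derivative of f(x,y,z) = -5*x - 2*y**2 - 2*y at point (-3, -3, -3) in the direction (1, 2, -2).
5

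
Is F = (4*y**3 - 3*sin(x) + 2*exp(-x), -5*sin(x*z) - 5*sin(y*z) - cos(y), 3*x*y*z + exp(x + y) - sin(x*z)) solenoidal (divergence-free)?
No, ∇·F = 3*x*y - x*cos(x*z) - 5*z*cos(y*z) + sin(y) - 3*cos(x) - 2*exp(-x)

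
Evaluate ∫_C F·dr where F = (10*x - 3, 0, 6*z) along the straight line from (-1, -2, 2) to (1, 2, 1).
-15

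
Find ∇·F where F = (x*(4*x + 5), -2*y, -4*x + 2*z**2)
8*x + 4*z + 3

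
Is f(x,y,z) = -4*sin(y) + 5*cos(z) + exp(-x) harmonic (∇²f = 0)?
No, ∇²f = 4*sin(y) - 5*cos(z) + exp(-x)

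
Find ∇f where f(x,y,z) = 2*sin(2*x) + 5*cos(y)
(4*cos(2*x), -5*sin(y), 0)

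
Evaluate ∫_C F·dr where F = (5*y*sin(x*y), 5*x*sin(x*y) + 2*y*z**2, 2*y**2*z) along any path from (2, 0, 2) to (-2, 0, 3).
0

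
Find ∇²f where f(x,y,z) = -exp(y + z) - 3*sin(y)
-2*exp(y + z) + 3*sin(y)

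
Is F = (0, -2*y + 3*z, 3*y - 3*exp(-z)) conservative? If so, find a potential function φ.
Yes, F is conservative. φ = -y**2 + 3*y*z + 3*exp(-z)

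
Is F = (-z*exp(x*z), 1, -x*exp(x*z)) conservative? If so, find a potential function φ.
Yes, F is conservative. φ = y - exp(x*z)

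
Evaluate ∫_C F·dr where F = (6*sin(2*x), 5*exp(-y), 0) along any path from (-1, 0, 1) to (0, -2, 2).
-5*exp(2) + 3*cos(2) + 2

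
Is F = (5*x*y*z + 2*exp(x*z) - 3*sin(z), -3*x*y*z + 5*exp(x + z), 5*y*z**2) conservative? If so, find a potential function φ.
No, ∇×F = (3*x*y + 5*z**2 - 5*exp(x + z), 5*x*y + 2*x*exp(x*z) - 3*cos(z), -5*x*z - 3*y*z + 5*exp(x + z)) ≠ 0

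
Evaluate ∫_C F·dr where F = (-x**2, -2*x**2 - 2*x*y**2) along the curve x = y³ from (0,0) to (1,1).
-20/21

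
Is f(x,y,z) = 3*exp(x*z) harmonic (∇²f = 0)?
No, ∇²f = 3*(x**2 + z**2)*exp(x*z)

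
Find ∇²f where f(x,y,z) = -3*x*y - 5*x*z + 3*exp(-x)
3*exp(-x)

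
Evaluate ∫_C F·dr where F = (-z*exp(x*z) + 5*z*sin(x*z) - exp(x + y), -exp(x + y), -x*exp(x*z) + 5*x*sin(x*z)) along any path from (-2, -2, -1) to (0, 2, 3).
-6 + 5*cos(2) + exp(-4)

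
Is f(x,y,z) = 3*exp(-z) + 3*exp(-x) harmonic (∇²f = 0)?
No, ∇²f = 3*exp(-z) + 3*exp(-x)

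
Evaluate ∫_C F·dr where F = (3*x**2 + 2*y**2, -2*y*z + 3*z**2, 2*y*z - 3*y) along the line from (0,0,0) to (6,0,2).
216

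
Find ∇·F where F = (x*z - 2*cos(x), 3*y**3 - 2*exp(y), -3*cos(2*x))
9*y**2 + z - 2*exp(y) + 2*sin(x)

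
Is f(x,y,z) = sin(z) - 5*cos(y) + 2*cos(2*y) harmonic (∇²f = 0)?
No, ∇²f = -sin(z) + 5*cos(y) - 8*cos(2*y)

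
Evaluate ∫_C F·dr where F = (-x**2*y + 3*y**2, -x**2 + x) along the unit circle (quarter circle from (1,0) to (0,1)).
-8/3 + 5*pi/16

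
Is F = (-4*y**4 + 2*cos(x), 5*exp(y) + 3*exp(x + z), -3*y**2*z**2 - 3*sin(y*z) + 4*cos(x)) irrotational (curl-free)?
No, ∇×F = (-6*y*z**2 - 3*z*cos(y*z) - 3*exp(x + z), 4*sin(x), 16*y**3 + 3*exp(x + z))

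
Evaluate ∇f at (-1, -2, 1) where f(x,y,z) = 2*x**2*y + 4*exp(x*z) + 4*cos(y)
(4*exp(-1) + 8, 2 + 4*sin(2), -4*exp(-1))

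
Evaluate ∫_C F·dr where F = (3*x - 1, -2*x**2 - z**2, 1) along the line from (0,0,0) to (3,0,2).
25/2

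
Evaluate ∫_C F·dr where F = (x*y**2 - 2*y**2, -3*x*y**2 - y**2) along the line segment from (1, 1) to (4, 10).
-3369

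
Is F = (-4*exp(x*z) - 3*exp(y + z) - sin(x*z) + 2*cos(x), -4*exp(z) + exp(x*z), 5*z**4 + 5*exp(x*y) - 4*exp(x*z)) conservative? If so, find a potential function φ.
No, ∇×F = (5*x*exp(x*y) - x*exp(x*z) + 4*exp(z), -4*x*exp(x*z) - x*cos(x*z) - 5*y*exp(x*y) + 4*z*exp(x*z) - 3*exp(y + z), z*exp(x*z) + 3*exp(y + z)) ≠ 0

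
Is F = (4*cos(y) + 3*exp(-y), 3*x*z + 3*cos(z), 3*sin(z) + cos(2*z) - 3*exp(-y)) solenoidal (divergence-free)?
No, ∇·F = (3 - 4*sin(z))*cos(z)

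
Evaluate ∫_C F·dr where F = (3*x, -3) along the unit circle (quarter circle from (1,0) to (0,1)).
-9/2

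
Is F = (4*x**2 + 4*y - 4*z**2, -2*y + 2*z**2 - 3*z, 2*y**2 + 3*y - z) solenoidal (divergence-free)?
No, ∇·F = 8*x - 3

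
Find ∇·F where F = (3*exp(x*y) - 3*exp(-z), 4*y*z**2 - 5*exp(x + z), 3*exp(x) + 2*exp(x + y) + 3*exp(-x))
3*y*exp(x*y) + 4*z**2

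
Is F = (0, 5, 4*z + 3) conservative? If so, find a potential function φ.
Yes, F is conservative. φ = 5*y + 2*z**2 + 3*z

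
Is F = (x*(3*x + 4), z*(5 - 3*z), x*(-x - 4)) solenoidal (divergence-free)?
No, ∇·F = 6*x + 4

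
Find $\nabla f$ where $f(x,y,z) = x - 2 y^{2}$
(1, -4*y, 0)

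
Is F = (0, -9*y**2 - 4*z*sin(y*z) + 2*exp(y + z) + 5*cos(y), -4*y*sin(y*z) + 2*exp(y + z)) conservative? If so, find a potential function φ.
Yes, F is conservative. φ = -3*y**3 + 2*exp(y + z) + 5*sin(y) + 4*cos(y*z)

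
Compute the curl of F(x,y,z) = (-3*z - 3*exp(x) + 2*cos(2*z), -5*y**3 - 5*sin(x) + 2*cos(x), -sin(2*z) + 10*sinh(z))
(0, -4*sin(2*z) - 3, -2*sin(x) - 5*cos(x))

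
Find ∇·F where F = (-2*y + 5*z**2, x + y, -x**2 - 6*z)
-5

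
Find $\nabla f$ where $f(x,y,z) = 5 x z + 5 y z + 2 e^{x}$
(5*z + 2*exp(x), 5*z, 5*x + 5*y)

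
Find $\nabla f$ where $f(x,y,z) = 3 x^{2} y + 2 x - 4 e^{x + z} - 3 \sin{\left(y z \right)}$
(6*x*y - 4*exp(x + z) + 2, 3*x**2 - 3*z*cos(y*z), -3*y*cos(y*z) - 4*exp(x + z))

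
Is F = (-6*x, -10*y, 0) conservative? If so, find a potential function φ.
Yes, F is conservative. φ = -3*x**2 - 5*y**2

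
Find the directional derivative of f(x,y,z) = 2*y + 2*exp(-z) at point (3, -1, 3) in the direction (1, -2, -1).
sqrt(6)*(1 - 2*exp(3))*exp(-3)/3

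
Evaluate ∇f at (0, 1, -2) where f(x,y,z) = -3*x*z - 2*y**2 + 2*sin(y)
(6, -4 + 2*cos(1), 0)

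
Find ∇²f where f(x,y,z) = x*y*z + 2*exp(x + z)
4*exp(x + z)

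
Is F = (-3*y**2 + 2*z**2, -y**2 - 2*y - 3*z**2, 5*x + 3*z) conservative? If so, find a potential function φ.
No, ∇×F = (6*z, 4*z - 5, 6*y) ≠ 0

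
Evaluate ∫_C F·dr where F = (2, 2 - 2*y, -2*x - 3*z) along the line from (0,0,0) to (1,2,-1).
3/2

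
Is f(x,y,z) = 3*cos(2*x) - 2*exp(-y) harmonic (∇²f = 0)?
No, ∇²f = -12*cos(2*x) - 2*exp(-y)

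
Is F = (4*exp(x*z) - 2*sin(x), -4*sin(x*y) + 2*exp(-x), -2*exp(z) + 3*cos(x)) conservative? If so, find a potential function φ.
No, ∇×F = (0, 4*x*exp(x*z) + 3*sin(x), -4*y*cos(x*y) - 2*exp(-x)) ≠ 0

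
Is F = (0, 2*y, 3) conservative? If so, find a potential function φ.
Yes, F is conservative. φ = y**2 + 3*z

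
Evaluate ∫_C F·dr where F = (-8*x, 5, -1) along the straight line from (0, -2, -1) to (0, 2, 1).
18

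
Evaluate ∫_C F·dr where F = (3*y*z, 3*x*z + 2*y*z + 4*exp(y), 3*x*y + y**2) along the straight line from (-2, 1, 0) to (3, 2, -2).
-44 - 4*E + 4*exp(2)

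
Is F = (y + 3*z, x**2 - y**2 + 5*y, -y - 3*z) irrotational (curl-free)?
No, ∇×F = (-1, 3, 2*x - 1)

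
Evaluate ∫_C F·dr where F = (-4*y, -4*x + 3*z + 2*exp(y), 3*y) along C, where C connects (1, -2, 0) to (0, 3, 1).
-2*exp(-2) + 1 + 2*exp(3)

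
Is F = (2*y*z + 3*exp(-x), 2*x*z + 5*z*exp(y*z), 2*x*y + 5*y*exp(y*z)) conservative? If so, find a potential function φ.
Yes, F is conservative. φ = 2*x*y*z + 5*exp(y*z) - 3*exp(-x)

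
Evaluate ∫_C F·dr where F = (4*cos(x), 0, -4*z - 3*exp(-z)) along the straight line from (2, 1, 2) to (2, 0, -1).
-3*exp(-2) + 6 + 3*E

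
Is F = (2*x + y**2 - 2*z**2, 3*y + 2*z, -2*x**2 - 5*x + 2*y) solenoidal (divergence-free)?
No, ∇·F = 5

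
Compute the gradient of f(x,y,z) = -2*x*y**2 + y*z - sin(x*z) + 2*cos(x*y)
(-2*y**2 - 2*y*sin(x*y) - z*cos(x*z), -4*x*y - 2*x*sin(x*y) + z, -x*cos(x*z) + y)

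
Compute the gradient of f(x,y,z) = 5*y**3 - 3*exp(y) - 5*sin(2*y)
(0, 15*y**2 - 3*exp(y) - 10*cos(2*y), 0)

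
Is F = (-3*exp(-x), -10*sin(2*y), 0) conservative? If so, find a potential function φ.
Yes, F is conservative. φ = 5*cos(2*y) + 3*exp(-x)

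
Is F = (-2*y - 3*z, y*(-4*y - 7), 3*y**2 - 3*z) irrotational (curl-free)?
No, ∇×F = (6*y, -3, 2)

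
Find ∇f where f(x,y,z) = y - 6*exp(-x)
(6*exp(-x), 1, 0)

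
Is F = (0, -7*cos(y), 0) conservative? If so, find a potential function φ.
Yes, F is conservative. φ = -7*sin(y)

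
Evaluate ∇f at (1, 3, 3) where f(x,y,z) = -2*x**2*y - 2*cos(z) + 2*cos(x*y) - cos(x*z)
(-12 - 3*sin(3), -2 - 2*sin(3), 3*sin(3))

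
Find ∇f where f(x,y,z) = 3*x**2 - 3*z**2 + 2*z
(6*x, 0, 2 - 6*z)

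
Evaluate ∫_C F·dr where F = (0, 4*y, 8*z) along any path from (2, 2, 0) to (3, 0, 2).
8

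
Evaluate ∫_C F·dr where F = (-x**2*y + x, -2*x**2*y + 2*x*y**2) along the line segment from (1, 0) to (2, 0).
3/2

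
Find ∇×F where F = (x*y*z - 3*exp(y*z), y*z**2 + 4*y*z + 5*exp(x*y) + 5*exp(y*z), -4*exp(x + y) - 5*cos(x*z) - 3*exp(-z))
(-2*y*z - 5*y*exp(y*z) - 4*y - 4*exp(x + y), x*y - 3*y*exp(y*z) - 5*z*sin(x*z) + 4*exp(x + y), -x*z + 5*y*exp(x*y) + 3*z*exp(y*z))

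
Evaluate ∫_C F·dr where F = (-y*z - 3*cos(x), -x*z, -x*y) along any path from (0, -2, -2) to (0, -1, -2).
0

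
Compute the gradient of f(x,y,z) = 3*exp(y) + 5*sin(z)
(0, 3*exp(y), 5*cos(z))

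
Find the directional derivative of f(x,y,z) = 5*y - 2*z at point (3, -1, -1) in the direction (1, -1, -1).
-sqrt(3)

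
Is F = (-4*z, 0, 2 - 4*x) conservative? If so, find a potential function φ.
Yes, F is conservative. φ = 2*z*(1 - 2*x)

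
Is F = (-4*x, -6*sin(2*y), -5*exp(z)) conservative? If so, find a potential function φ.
Yes, F is conservative. φ = -2*x**2 - 5*exp(z) + 3*cos(2*y)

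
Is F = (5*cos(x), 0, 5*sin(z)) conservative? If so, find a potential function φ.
Yes, F is conservative. φ = 5*sin(x) - 5*cos(z)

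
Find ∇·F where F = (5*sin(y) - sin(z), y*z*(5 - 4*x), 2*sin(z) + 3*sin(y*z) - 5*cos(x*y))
3*y*cos(y*z) - z*(4*x - 5) + 2*cos(z)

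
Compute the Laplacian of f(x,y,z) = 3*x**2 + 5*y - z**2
4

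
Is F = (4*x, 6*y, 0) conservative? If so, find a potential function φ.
Yes, F is conservative. φ = 2*x**2 + 3*y**2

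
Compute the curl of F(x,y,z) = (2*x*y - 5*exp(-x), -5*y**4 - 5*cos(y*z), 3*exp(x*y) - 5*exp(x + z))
(3*x*exp(x*y) - 5*y*sin(y*z), -3*y*exp(x*y) + 5*exp(x + z), -2*x)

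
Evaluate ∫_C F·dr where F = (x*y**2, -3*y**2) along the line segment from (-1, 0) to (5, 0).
0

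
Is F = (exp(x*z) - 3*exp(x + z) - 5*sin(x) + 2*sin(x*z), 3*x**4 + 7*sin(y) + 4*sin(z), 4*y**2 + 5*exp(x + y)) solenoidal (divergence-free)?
No, ∇·F = z*exp(x*z) + 2*z*cos(x*z) - 3*exp(x + z) - 5*cos(x) + 7*cos(y)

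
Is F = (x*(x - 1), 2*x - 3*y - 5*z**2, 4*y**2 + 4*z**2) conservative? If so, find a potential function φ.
No, ∇×F = (8*y + 10*z, 0, 2) ≠ 0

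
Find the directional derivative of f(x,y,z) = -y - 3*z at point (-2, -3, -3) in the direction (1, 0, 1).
-3*sqrt(2)/2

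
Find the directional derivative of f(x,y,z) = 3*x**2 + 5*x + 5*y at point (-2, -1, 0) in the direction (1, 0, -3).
-7*sqrt(10)/10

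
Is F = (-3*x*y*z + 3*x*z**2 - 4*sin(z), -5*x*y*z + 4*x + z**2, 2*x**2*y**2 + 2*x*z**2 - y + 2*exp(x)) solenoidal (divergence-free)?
No, ∇·F = z*(-x - 3*y + 3*z)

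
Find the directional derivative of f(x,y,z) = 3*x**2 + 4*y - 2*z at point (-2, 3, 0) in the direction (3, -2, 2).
-48*sqrt(17)/17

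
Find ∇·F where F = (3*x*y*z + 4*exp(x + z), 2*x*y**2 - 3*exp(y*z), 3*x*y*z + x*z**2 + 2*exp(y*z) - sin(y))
7*x*y + 2*x*z + 3*y*z + 2*y*exp(y*z) - 3*z*exp(y*z) + 4*exp(x + z)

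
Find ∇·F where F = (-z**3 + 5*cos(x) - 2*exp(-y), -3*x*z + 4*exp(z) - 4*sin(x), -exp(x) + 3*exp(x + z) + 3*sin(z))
3*exp(x + z) - 5*sin(x) + 3*cos(z)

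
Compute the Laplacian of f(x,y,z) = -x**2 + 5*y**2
8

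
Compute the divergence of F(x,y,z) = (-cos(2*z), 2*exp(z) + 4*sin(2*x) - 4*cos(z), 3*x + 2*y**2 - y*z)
-y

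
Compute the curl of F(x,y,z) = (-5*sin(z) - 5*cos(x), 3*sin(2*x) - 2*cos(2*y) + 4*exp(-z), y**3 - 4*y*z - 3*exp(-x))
(3*y**2 - 4*z + 4*exp(-z), -5*cos(z) - 3*exp(-x), 6*cos(2*x))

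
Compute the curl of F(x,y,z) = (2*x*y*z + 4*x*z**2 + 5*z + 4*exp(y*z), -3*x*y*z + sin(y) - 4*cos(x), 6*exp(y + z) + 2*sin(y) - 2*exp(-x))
(3*x*y + 6*exp(y + z) + 2*cos(y), 2*x*y + 8*x*z + 4*y*exp(y*z) + 5 - 2*exp(-x), -2*x*z - 3*y*z - 4*z*exp(y*z) + 4*sin(x))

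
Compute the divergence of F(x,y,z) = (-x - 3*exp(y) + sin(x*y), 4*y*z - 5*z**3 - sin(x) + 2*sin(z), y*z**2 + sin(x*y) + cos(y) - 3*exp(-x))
2*y*z + y*cos(x*y) + 4*z - 1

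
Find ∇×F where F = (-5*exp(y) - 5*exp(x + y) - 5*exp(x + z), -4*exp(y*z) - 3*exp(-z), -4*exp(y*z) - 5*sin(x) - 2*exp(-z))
((4*(y - z)*exp(y*z + z) - 3)*exp(-z), -5*exp(x + z) + 5*cos(x), 5*exp(y) + 5*exp(x + y))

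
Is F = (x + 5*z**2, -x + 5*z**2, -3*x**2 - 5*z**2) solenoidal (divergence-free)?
No, ∇·F = 1 - 10*z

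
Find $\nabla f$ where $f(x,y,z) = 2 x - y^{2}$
(2, -2*y, 0)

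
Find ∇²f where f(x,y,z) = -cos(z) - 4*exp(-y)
cos(z) - 4*exp(-y)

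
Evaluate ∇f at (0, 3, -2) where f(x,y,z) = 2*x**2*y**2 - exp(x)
(-1, 0, 0)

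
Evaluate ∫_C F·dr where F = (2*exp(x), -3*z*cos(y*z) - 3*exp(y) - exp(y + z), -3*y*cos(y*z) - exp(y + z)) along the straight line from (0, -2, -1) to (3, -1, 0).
-2 - 4*exp(-1) + exp(-3) + 3*exp(-2) + 3*sin(2) + 2*exp(3)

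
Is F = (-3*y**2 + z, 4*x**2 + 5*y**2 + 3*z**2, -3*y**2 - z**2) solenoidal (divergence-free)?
No, ∇·F = 10*y - 2*z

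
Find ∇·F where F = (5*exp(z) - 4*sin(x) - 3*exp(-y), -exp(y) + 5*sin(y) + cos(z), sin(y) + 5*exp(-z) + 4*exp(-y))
-exp(y) - 4*cos(x) + 5*cos(y) - 5*exp(-z)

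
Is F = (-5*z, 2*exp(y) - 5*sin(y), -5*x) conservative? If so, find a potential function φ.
Yes, F is conservative. φ = -5*x*z + 2*exp(y) + 5*cos(y)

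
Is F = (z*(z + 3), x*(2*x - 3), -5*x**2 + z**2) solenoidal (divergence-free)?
No, ∇·F = 2*z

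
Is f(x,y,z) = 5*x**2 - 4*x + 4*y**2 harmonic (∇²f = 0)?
No, ∇²f = 18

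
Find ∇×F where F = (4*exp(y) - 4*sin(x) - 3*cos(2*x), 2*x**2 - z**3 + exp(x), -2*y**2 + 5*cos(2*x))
(-4*y + 3*z**2, 10*sin(2*x), 4*x + exp(x) - 4*exp(y))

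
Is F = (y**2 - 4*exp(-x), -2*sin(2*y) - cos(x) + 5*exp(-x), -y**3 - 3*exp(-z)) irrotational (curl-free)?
No, ∇×F = (-3*y**2, 0, -2*y + sin(x) - 5*exp(-x))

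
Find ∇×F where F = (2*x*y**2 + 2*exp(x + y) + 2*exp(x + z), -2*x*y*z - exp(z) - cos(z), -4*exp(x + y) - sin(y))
(2*x*y + exp(z) - 4*exp(x + y) - sin(z) - cos(y), 4*exp(x + y) + 2*exp(x + z), -4*x*y - 2*y*z - 2*exp(x + y))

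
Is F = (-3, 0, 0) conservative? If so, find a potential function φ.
Yes, F is conservative. φ = -3*x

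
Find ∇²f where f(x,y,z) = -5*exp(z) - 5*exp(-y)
-5*exp(z) - 5*exp(-y)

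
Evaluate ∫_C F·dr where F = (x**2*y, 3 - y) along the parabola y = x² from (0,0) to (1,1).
27/10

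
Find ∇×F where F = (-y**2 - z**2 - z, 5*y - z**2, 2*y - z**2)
(2*z + 2, -2*z - 1, 2*y)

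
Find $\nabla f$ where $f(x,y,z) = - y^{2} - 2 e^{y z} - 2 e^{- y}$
(0, -2*y - 2*z*exp(y*z) + 2*exp(-y), -2*y*exp(y*z))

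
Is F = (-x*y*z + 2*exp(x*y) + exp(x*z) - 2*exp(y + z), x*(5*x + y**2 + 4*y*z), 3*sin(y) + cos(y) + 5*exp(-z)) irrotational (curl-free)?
No, ∇×F = (-4*x*y - sin(y) + 3*cos(y), -x*y + x*exp(x*z) - 2*exp(y + z), x*z - 2*x*exp(x*y) + 10*x + y**2 + 4*y*z + 2*exp(y + z))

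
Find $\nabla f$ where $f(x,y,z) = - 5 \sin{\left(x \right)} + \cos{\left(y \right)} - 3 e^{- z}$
(-5*cos(x), -sin(y), 3*exp(-z))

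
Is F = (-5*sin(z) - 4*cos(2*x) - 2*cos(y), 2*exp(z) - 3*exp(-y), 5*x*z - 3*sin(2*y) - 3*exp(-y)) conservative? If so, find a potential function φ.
No, ∇×F = (-2*exp(z) - 6*cos(2*y) + 3*exp(-y), -5*z - 5*cos(z), -2*sin(y)) ≠ 0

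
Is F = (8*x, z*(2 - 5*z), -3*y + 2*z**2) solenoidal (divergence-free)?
No, ∇·F = 4*z + 8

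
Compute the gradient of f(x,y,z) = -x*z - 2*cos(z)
(-z, 0, -x + 2*sin(z))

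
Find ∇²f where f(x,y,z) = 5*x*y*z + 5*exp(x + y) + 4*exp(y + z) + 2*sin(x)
10*exp(x + y) + 8*exp(y + z) - 2*sin(x)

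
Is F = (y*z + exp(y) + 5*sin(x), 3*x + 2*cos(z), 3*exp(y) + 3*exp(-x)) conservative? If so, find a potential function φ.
No, ∇×F = (3*exp(y) + 2*sin(z), y + 3*exp(-x), -z - exp(y) + 3) ≠ 0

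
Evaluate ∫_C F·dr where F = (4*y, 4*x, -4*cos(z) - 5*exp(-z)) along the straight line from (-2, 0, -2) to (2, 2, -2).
16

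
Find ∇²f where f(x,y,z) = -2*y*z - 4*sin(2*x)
16*sin(2*x)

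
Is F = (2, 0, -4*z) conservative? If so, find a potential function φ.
Yes, F is conservative. φ = 2*x - 2*z**2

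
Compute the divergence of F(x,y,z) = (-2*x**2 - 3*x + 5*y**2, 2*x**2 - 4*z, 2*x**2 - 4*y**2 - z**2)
-4*x - 2*z - 3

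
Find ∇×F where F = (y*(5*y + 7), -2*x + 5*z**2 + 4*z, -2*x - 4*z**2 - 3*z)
(-10*z - 4, 2, -10*y - 9)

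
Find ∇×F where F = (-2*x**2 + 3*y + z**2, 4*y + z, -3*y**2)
(-6*y - 1, 2*z, -3)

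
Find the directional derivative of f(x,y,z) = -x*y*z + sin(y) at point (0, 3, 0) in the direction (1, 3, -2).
3*sqrt(14)*cos(3)/14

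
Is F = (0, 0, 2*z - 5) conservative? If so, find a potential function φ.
Yes, F is conservative. φ = z*(z - 5)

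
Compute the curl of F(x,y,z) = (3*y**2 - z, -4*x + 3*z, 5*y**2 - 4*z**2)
(10*y - 3, -1, -6*y - 4)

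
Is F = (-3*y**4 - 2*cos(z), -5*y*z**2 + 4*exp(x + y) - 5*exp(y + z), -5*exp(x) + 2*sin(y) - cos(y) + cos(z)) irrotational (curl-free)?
No, ∇×F = (10*y*z + 5*exp(y + z) + sin(y) + 2*cos(y), 5*exp(x) + 2*sin(z), 12*y**3 + 4*exp(x + y))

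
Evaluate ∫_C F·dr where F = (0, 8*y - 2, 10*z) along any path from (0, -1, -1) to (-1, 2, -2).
21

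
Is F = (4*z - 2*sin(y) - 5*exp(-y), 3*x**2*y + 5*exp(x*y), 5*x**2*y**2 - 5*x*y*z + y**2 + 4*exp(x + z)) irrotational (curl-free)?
No, ∇×F = (10*x**2*y - 5*x*z + 2*y, -10*x*y**2 + 5*y*z - 4*exp(x + z) + 4, 6*x*y + 5*y*exp(x*y) + 2*cos(y) - 5*exp(-y))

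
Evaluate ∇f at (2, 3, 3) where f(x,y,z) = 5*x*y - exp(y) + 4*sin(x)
(4*cos(2) + 15, 10 - exp(3), 0)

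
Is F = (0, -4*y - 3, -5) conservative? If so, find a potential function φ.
Yes, F is conservative. φ = -2*y**2 - 3*y - 5*z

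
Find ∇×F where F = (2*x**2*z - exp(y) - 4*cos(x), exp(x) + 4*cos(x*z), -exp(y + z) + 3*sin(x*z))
(4*x*sin(x*z) - exp(y + z), 2*x**2 - 3*z*cos(x*z), -4*z*sin(x*z) + exp(x) + exp(y))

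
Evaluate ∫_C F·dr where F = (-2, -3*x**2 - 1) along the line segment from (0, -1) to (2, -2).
1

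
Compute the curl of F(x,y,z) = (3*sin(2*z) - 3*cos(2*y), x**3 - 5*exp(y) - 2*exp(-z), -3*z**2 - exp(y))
(-exp(y) - 2*exp(-z), 6*cos(2*z), 3*x**2 - 6*sin(2*y))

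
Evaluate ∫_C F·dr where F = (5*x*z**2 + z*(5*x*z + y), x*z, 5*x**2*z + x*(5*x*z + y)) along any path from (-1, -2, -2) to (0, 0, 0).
-16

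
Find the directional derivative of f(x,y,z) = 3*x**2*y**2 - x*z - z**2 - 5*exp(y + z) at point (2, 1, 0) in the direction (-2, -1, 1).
-25*sqrt(6)/3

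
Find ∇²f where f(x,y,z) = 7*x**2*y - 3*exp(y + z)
14*y - 6*exp(y + z)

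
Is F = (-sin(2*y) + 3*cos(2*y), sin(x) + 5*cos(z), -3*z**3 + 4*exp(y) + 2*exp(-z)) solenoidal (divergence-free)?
No, ∇·F = -9*z**2 - 2*exp(-z)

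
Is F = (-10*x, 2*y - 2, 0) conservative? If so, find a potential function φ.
Yes, F is conservative. φ = -5*x**2 + y**2 - 2*y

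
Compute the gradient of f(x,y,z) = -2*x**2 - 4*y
(-4*x, -4, 0)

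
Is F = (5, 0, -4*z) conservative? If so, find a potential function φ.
Yes, F is conservative. φ = 5*x - 2*z**2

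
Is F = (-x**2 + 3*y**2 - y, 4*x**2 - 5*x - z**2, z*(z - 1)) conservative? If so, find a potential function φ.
No, ∇×F = (2*z, 0, 8*x - 6*y - 4) ≠ 0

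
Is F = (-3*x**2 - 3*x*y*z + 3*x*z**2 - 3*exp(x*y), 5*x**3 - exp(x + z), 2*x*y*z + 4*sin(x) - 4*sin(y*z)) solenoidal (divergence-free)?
No, ∇·F = 2*x*y - 6*x - 3*y*z - 3*y*exp(x*y) - 4*y*cos(y*z) + 3*z**2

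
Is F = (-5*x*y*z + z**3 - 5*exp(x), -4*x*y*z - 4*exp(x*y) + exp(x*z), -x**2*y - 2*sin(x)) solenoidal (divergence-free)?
No, ∇·F = -4*x*z - 4*x*exp(x*y) - 5*y*z - 5*exp(x)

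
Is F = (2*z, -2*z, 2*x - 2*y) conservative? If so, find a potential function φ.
Yes, F is conservative. φ = 2*z*(x - y)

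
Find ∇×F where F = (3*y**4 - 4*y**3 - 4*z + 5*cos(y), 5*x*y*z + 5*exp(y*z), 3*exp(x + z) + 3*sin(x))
(5*y*(-x - exp(y*z)), -3*exp(x + z) - 3*cos(x) - 4, -12*y**3 + 12*y**2 + 5*y*z + 5*sin(y))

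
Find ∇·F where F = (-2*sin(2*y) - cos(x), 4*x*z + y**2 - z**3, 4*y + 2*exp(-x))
2*y + sin(x)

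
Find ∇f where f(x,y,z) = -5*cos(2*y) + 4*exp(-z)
(0, 10*sin(2*y), -4*exp(-z))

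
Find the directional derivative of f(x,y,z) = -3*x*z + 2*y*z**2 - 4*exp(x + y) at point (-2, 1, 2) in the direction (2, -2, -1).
-14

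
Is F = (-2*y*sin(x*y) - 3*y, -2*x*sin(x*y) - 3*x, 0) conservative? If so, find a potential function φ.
Yes, F is conservative. φ = -3*x*y + 2*cos(x*y)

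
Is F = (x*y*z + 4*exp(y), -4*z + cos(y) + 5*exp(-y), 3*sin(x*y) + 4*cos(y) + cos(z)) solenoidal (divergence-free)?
No, ∇·F = y*z - sin(y) - sin(z) - 5*exp(-y)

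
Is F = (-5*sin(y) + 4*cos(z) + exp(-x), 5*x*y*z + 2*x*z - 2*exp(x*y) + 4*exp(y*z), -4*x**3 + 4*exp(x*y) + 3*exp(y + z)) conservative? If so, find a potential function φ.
No, ∇×F = (-5*x*y + 4*x*exp(x*y) - 2*x - 4*y*exp(y*z) + 3*exp(y + z), 12*x**2 - 4*y*exp(x*y) - 4*sin(z), 5*y*z - 2*y*exp(x*y) + 2*z + 5*cos(y)) ≠ 0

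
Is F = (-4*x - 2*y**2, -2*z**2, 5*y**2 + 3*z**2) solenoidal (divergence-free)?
No, ∇·F = 6*z - 4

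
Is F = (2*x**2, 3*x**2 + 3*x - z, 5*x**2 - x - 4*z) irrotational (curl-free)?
No, ∇×F = (1, 1 - 10*x, 6*x + 3)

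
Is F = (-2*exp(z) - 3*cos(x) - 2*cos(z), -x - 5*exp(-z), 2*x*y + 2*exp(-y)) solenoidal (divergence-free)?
No, ∇·F = 3*sin(x)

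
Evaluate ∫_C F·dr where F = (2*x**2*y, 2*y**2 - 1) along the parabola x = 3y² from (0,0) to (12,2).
41542/21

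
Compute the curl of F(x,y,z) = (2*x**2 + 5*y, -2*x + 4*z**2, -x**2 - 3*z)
(-8*z, 2*x, -7)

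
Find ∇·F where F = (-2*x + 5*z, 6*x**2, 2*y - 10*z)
-12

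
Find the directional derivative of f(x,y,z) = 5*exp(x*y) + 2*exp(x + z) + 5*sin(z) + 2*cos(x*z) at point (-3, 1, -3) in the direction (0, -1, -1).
sqrt(2)*(-2 + 15*exp(3) - (5*cos(3) + 6*sin(9))*exp(6))*exp(-6)/2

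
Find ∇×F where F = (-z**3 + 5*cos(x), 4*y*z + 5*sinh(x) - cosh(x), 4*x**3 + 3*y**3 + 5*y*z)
(9*y**2 - 4*y + 5*z, -12*x**2 - 3*z**2, -sinh(x) + 5*cosh(x))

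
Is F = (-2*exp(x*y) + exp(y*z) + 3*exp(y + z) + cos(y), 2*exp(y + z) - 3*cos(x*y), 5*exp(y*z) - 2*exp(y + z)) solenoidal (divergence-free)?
No, ∇·F = 3*x*sin(x*y) - 2*y*exp(x*y) + 5*y*exp(y*z)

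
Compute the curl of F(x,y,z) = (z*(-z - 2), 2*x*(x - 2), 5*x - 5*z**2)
(0, -2*z - 7, 4*x - 4)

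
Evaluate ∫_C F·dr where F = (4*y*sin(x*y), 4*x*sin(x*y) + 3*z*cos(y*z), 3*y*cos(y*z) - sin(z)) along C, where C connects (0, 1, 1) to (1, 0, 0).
-3*sin(1) - cos(1) + 1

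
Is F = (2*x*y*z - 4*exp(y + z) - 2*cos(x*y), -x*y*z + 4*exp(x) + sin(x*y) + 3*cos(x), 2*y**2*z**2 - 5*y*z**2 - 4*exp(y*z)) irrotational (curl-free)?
No, ∇×F = (x*y + 4*y*z**2 - 5*z**2 - 4*z*exp(y*z), 2*x*y - 4*exp(y + z), -2*x*z - 2*x*sin(x*y) - y*z + y*cos(x*y) + 4*exp(x) + 4*exp(y + z) - 3*sin(x))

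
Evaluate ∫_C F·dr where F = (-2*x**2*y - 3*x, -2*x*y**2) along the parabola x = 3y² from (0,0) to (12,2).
-78024/35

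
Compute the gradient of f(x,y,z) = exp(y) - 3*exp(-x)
(3*exp(-x), exp(y), 0)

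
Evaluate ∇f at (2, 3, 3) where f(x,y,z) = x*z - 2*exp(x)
(3 - 2*exp(2), 0, 2)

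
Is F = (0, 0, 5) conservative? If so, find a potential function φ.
Yes, F is conservative. φ = 5*z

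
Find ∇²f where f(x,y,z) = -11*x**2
-22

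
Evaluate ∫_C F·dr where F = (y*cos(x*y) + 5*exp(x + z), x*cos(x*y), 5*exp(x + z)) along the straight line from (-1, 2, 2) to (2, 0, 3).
-5*E + sin(2) + 5*exp(5)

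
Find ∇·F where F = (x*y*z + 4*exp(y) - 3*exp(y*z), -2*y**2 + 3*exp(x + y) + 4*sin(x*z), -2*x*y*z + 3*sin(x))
-2*x*y + y*z - 4*y + 3*exp(x + y)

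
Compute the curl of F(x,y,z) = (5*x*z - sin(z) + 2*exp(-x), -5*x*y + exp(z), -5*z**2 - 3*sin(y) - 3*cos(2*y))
(-exp(z) + 6*sin(2*y) - 3*cos(y), 5*x - cos(z), -5*y)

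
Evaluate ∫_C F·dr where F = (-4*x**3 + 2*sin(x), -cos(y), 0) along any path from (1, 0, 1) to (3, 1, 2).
-80 - sin(1) + 2*cos(1) - 2*cos(3)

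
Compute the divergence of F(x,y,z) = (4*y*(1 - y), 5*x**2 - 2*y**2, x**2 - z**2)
-4*y - 2*z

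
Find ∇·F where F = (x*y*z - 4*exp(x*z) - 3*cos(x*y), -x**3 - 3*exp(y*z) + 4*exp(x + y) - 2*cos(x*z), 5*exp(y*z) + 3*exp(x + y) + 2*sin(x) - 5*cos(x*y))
y*z + 5*y*exp(y*z) + 3*y*sin(x*y) - 4*z*exp(x*z) - 3*z*exp(y*z) + 4*exp(x + y)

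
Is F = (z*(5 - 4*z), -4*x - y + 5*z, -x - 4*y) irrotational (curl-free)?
No, ∇×F = (-9, 6 - 8*z, -4)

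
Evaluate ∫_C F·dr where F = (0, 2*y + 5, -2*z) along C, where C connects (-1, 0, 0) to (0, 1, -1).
5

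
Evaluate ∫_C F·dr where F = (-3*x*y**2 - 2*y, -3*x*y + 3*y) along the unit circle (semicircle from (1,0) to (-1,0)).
-2 + pi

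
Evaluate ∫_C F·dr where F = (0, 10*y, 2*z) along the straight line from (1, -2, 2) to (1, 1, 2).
-15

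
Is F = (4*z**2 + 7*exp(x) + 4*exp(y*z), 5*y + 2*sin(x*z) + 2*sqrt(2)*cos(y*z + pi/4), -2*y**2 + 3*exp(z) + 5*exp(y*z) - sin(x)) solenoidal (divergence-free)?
No, ∇·F = 5*y*exp(y*z) - 2*sqrt(2)*z*sin(y*z + pi/4) + 7*exp(x) + 3*exp(z) + 5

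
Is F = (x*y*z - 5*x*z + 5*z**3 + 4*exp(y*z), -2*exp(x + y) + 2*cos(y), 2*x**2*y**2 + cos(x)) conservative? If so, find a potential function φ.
No, ∇×F = (4*x**2*y, -4*x*y**2 + x*y - 5*x + 4*y*exp(y*z) + 15*z**2 + sin(x), -x*z - 4*z*exp(y*z) - 2*exp(x + y)) ≠ 0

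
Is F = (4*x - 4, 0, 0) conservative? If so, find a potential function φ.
Yes, F is conservative. φ = 2*x*(x - 2)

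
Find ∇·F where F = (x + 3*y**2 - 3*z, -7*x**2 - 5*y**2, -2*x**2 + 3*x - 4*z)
-10*y - 3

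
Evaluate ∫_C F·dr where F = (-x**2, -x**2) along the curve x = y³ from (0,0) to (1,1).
-10/21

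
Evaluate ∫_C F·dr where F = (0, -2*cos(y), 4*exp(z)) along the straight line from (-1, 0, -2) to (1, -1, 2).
2*sin(1) + 8*sinh(2)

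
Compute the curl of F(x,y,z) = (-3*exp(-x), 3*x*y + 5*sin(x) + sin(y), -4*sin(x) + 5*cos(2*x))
(0, 4*(5*sin(x) + 1)*cos(x), 3*y + 5*cos(x))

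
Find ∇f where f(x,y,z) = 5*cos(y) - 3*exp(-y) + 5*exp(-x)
(-5*exp(-x), -5*sin(y) + 3*exp(-y), 0)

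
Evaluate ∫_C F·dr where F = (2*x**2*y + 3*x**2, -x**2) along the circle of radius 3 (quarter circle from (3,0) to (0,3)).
-45 - 81*pi/8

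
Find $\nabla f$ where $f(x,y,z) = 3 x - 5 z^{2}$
(3, 0, -10*z)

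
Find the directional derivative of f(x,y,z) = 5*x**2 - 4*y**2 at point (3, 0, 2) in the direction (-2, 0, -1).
-12*sqrt(5)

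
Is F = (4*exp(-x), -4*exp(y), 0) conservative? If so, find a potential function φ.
Yes, F is conservative. φ = -4*exp(y) - 4*exp(-x)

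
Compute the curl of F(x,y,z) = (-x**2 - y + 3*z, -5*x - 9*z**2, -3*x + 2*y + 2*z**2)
(18*z + 2, 6, -4)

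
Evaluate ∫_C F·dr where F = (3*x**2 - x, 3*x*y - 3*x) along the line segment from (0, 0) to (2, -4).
50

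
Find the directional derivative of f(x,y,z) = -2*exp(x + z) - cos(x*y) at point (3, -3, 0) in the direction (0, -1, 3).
3*sqrt(10)*(-2*exp(3) + sin(9))/10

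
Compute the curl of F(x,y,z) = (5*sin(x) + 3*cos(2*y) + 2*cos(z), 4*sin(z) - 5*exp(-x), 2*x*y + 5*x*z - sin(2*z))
(2*x - 4*cos(z), -2*y - 5*z - 2*sin(z), 6*sin(2*y) + 5*exp(-x))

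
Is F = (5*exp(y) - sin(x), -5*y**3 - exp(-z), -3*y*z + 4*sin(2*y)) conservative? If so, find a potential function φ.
No, ∇×F = (-3*z + 8*cos(2*y) - exp(-z), 0, -5*exp(y)) ≠ 0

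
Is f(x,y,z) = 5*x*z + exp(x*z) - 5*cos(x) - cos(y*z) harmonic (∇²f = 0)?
No, ∇²f = x**2*exp(x*z) + y**2*cos(y*z) + z**2*exp(x*z) + z**2*cos(y*z) + 5*cos(x)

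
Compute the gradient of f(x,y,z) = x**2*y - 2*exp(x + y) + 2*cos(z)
(2*x*y - 2*exp(x + y), x**2 - 2*exp(x + y), -2*sin(z))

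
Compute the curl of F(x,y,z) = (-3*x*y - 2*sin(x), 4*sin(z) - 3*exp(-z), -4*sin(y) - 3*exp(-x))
(-4*cos(y) - 4*cos(z) - 3*exp(-z), -3*exp(-x), 3*x)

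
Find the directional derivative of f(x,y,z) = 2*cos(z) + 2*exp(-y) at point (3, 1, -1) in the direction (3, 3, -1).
-2*sqrt(19)*(E*sin(1) + 3)*exp(-1)/19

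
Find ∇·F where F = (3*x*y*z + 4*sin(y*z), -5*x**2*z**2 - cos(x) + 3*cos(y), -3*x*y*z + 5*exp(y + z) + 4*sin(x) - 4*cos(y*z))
-3*x*y + 3*y*z + 4*y*sin(y*z) + 5*exp(y + z) - 3*sin(y)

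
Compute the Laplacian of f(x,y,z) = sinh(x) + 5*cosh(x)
sinh(x) + 5*cosh(x)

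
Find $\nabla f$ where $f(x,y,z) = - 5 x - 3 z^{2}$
(-5, 0, -6*z)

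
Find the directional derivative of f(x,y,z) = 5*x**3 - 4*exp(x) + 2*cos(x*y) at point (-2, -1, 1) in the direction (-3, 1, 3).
2*sqrt(19)*(-90*exp(2) - exp(2)*sin(2) + 6)*exp(-2)/19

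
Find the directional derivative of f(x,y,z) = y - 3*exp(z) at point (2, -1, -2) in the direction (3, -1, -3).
sqrt(19)*(9 - exp(2))*exp(-2)/19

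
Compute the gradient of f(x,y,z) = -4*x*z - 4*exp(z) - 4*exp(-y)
(-4*z, 4*exp(-y), -4*x - 4*exp(z))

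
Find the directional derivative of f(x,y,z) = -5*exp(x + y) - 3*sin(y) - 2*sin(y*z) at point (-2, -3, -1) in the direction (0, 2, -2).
-sqrt(2)*(7*exp(5)*cos(3) + 5)*exp(-5)/2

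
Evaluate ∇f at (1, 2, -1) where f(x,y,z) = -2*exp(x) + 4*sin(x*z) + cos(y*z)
(-2*E - 4*cos(1), -sin(2), 2*sin(2) + 4*cos(1))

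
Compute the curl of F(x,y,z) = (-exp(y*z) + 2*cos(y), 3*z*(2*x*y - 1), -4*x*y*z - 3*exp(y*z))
(-6*x*y - 4*x*z - 3*z*exp(y*z) + 3, y*(4*z - exp(y*z)), 6*y*z + z*exp(y*z) + 2*sin(y))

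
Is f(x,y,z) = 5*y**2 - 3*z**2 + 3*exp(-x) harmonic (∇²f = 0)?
No, ∇²f = 4 + 3*exp(-x)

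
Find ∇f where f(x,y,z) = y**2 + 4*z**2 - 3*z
(0, 2*y, 8*z - 3)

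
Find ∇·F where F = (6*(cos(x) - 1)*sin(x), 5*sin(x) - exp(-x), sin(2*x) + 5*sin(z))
-6*cos(x) + 6*cos(2*x) + 5*cos(z)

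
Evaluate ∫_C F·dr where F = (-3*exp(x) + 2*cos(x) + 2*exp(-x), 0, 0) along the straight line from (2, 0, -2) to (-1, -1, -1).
-2*E - 2*sin(2) - 2*sin(1) - 3*exp(-1) + 2*exp(-2) + 3*exp(2)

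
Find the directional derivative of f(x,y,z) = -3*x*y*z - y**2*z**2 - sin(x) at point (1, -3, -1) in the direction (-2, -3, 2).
sqrt(17)*(2*cos(1) + 45)/17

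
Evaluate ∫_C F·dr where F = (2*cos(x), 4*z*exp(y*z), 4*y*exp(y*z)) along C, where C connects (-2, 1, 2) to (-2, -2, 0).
4 - 4*exp(2)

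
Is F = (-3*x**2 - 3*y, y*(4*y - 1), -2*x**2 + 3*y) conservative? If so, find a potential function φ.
No, ∇×F = (3, 4*x, 3) ≠ 0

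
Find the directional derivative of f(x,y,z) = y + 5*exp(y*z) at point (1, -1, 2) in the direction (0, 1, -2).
sqrt(5)*(exp(2) + 20)*exp(-2)/5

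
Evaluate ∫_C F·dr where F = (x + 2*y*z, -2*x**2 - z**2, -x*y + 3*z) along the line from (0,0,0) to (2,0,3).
31/2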